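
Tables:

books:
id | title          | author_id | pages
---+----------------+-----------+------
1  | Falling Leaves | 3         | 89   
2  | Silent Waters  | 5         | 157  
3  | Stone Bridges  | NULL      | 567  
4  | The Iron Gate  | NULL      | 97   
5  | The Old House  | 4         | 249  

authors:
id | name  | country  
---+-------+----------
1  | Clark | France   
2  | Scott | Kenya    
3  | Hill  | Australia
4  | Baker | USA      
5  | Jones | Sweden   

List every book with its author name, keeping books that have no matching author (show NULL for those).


LEFT JOIN keeps every row from books (the left table); where author_id has no match in authors, the author columns become NULL. Walk through each book:
  - book 1 (Falling Leaves): author_id=3 -> matches Hill
  - book 2 (Silent Waters): author_id=5 -> matches Jones
  - book 3 (Stone Bridges): author_id=NULL, no match -> kept with NULL
  - book 4 (The Iron Gate): author_id=NULL, no match -> kept with NULL
  - book 5 (The Old House): author_id=4 -> matches Baker
All 5 rows appear; 2 have NULL author.

SQL:
SELECT a.title, b.name AS author
FROM books a
LEFT JOIN authors b ON a.author_id = b.id

Result:
title          | author
---------------+-------
Falling Leaves | Hill  
Silent Waters  | Jones 
Stone Bridges  | NULL  
The Iron Gate  | NULL  
The Old House  | Baker 


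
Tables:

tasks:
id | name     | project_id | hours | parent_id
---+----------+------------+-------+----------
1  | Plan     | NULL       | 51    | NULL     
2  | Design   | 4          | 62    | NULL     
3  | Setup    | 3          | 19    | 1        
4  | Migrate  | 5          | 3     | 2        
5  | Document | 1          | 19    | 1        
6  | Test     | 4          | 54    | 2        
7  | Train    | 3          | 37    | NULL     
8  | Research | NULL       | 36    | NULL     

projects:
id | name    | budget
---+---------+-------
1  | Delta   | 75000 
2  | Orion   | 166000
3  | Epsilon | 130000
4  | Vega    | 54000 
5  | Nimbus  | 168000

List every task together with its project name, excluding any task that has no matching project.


INNER JOIN keeps only tasks rows whose project_id matches an id in projects. Walk through each task:
  - task 1 (Plan): project_id=NULL, no match -> dropped
  - task 2 (Design): project_id=4 -> matches Vega
  - task 3 (Setup): project_id=3 -> matches Epsilon
  - task 4 (Migrate): project_id=5 -> matches Nimbus
  - task 5 (Document): project_id=1 -> matches Delta
  - task 6 (Test): project_id=4 -> matches Vega
  - task 7 (Train): project_id=3 -> matches Epsilon
  - task 8 (Research): project_id=NULL, no match -> dropped
So 2 of 8 rows are dropped.

SQL:
SELECT a.name, b.name AS project
FROM tasks a
INNER JOIN projects b ON a.project_id = b.id

Result:
name     | project
---------+--------
Design   | Vega   
Setup    | Epsilon
Migrate  | Nimbus 
Document | Delta  
Test     | Vega   
Train    | Epsilon


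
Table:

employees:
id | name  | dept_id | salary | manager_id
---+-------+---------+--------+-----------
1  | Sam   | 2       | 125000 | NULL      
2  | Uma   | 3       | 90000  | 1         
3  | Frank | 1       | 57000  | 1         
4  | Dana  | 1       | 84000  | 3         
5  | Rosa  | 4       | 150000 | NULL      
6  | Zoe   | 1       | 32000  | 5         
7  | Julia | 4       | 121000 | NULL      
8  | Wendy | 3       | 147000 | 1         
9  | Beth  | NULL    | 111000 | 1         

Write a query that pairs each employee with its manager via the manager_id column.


This is a self-join: employees is joined to a second copy of itself, matching each row's manager_id to another row's id. Use LEFT JOIN so rows with manager_id=NULL are kept.
  - employee 1 (Sam): manager_id=NULL -> NULL
  - employee 2 (Uma): manager_id=1 -> Sam
  - employee 3 (Frank): manager_id=1 -> Sam
  - employee 4 (Dana): manager_id=3 -> Frank
  - employee 5 (Rosa): manager_id=NULL -> NULL
  - employee 6 (Zoe): manager_id=5 -> Rosa
  - employee 7 (Julia): manager_id=NULL -> NULL
  - employee 8 (Wendy): manager_id=1 -> Sam
  - employee 9 (Beth): manager_id=1 -> Sam

SQL:
SELECT a.name AS item, b.name AS manager
FROM employees a
LEFT JOIN employees b ON a.manager_id = b.id

Result:
item  | manager
------+--------
Sam   | NULL   
Uma   | Sam    
Frank | Sam    
Dana  | Frank  
Rosa  | NULL   
Zoe   | Rosa   
Julia | NULL   
Wendy | Sam    
Beth  | Sam    


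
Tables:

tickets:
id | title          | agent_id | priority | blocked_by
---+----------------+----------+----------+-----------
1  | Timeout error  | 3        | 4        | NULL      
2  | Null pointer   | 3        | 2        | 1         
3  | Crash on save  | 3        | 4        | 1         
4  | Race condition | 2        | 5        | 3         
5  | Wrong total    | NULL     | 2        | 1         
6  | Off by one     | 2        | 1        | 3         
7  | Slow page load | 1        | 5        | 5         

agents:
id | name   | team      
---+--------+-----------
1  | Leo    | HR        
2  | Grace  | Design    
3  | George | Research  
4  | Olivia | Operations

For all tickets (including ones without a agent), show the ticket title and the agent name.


LEFT JOIN keeps every row from tickets (the left table); where agent_id has no match in agents, the agent columns become NULL. Walk through each ticket:
  - ticket 1 (Timeout error): agent_id=3 -> matches George
  - ticket 2 (Null pointer): agent_id=3 -> matches George
  - ticket 3 (Crash on save): agent_id=3 -> matches George
  - ticket 4 (Race condition): agent_id=2 -> matches Grace
  - ticket 5 (Wrong total): agent_id=NULL, no match -> kept with NULL
  - ticket 6 (Off by one): agent_id=2 -> matches Grace
  - ticket 7 (Slow page load): agent_id=1 -> matches Leo
All 7 rows appear; 1 has NULL agent.

SQL:
SELECT a.title, b.name AS agent
FROM tickets a
LEFT JOIN agents b ON a.agent_id = b.id

Result:
title          | agent 
---------------+-------
Timeout error  | George
Null pointer   | George
Crash on save  | George
Race condition | Grace 
Wrong total    | NULL  
Off by one     | Grace 
Slow page load | Leo   


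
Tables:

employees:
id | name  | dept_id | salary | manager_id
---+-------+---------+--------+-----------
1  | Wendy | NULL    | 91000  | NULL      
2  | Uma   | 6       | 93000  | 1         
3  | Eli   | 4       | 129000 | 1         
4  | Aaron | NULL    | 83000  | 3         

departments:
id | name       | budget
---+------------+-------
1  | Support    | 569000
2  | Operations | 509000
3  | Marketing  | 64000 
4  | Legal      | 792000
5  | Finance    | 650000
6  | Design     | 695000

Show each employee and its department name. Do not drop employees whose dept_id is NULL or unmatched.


LEFT JOIN keeps every row from employees (the left table); where dept_id has no match in departments, the department columns become NULL. Walk through each employee:
  - employee 1 (Wendy): dept_id=NULL, no match -> kept with NULL
  - employee 2 (Uma): dept_id=6 -> matches Design
  - employee 3 (Eli): dept_id=4 -> matches Legal
  - employee 4 (Aaron): dept_id=NULL, no match -> kept with NULL
All 4 rows appear; 2 have NULL department.

SQL:
SELECT a.name, b.name AS department
FROM employees a
LEFT JOIN departments b ON a.dept_id = b.id

Result:
name  | department
------+-----------
Wendy | NULL      
Uma   | Design    
Eli   | Legal     
Aaron | NULL      


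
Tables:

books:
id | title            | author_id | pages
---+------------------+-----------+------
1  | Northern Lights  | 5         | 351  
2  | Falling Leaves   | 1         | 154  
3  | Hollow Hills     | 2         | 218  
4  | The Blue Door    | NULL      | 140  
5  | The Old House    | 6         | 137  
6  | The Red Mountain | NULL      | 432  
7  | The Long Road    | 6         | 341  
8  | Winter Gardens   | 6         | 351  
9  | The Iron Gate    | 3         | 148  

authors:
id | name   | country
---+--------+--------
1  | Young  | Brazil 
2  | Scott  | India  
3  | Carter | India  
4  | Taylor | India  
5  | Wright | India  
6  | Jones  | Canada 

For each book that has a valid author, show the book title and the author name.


INNER JOIN keeps only books rows whose author_id matches an id in authors. Walk through each book:
  - book 1 (Northern Lights): author_id=5 -> matches Wright
  - book 2 (Falling Leaves): author_id=1 -> matches Young
  - book 3 (Hollow Hills): author_id=2 -> matches Scott
  - book 4 (The Blue Door): author_id=NULL, no match -> dropped
  - book 5 (The Old House): author_id=6 -> matches Jones
  - book 6 (The Red Mountain): author_id=NULL, no match -> dropped
  - book 7 (The Long Road): author_id=6 -> matches Jones
  - book 8 (Winter Gardens): author_id=6 -> matches Jones
  - book 9 (The Iron Gate): author_id=3 -> matches Carter
So 2 of 9 rows are dropped.

SQL:
SELECT a.title, b.name AS author
FROM books a
INNER JOIN authors b ON a.author_id = b.id

Result:
title           | author
----------------+-------
Northern Lights | Wright
Falling Leaves  | Young 
Hollow Hills    | Scott 
The Old House   | Jones 
The Long Road   | Jones 
Winter Gardens  | Jones 
The Iron Gate   | Carter


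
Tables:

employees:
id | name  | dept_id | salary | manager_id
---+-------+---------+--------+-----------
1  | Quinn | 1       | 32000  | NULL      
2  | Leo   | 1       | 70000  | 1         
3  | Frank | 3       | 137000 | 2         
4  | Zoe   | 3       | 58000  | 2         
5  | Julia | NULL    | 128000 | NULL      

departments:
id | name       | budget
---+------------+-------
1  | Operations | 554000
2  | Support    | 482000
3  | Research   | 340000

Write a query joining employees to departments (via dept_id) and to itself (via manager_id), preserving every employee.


Two LEFT JOINs from the same base table employees: one to departments via dept_id, one to employees itself via manager_id. Both are LEFT so every employee is preserved.
Match against departments:
  - employee 1 (Quinn): dept_id=1 -> matches Operations
  - employee 2 (Leo): dept_id=1 -> matches Operations
  - employee 3 (Frank): dept_id=3 -> matches Research
  - employee 4 (Zoe): dept_id=3 -> matches Research
  - employee 5 (Julia): dept_id=NULL, no match -> kept with NULL
Match against employees (self):
  - employee 1 (Quinn): manager_id=NULL -> NULL
  - employee 2 (Leo): manager_id=1 -> Quinn
  - employee 3 (Frank): manager_id=2 -> Leo
  - employee 4 (Zoe): manager_id=2 -> Leo
  - employee 5 (Julia): manager_id=NULL -> NULL

SQL:
SELECT a.name, b.name AS department, c.name AS manager
FROM employees a
LEFT JOIN departments b ON a.dept_id = b.id
LEFT JOIN employees c ON a.manager_id = c.id

Result:
name  | department | manager
------+------------+--------
Quinn | Operations | NULL   
Leo   | Operations | Quinn  
Frank | Research   | Leo    
Zoe   | Research   | Leo    
Julia | NULL       | NULL   


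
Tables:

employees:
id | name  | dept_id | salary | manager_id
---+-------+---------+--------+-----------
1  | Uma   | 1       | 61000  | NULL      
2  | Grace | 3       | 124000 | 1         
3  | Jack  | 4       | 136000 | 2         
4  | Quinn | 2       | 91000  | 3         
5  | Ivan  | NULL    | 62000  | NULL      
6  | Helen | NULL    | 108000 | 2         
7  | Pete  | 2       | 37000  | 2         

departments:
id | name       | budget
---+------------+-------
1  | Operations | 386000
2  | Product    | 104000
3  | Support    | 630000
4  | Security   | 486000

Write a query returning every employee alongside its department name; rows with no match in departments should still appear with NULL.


LEFT JOIN keeps every row from employees (the left table); where dept_id has no match in departments, the department columns become NULL. Walk through each employee:
  - employee 1 (Uma): dept_id=1 -> matches Operations
  - employee 2 (Grace): dept_id=3 -> matches Support
  - employee 3 (Jack): dept_id=4 -> matches Security
  - employee 4 (Quinn): dept_id=2 -> matches Product
  - employee 5 (Ivan): dept_id=NULL, no match -> kept with NULL
  - employee 6 (Helen): dept_id=NULL, no match -> kept with NULL
  - employee 7 (Pete): dept_id=2 -> matches Product
All 7 rows appear; 2 have NULL department.

SQL:
SELECT a.name, b.name AS department
FROM employees a
LEFT JOIN departments b ON a.dept_id = b.id

Result:
name  | department
------+-----------
Uma   | Operations
Grace | Support   
Jack  | Security  
Quinn | Product   
Ivan  | NULL      
Helen | NULL      
Pete  | Product   


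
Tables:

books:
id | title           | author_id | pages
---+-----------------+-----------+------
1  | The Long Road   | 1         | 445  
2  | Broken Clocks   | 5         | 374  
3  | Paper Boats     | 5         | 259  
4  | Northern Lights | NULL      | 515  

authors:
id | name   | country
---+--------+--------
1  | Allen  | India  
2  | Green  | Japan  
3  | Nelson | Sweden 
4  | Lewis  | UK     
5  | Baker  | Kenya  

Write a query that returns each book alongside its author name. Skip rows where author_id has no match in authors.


INNER JOIN keeps only books rows whose author_id matches an id in authors. Walk through each book:
  - book 1 (The Long Road): author_id=1 -> matches Allen
  - book 2 (Broken Clocks): author_id=5 -> matches Baker
  - book 3 (Paper Boats): author_id=5 -> matches Baker
  - book 4 (Northern Lights): author_id=NULL, no match -> dropped
So 1 of 4 rows is dropped.

SQL:
SELECT a.title, b.name AS author
FROM books a
INNER JOIN authors b ON a.author_id = b.id

Result:
title         | author
--------------+-------
The Long Road | Allen 
Broken Clocks | Baker 
Paper Boats   | Baker 


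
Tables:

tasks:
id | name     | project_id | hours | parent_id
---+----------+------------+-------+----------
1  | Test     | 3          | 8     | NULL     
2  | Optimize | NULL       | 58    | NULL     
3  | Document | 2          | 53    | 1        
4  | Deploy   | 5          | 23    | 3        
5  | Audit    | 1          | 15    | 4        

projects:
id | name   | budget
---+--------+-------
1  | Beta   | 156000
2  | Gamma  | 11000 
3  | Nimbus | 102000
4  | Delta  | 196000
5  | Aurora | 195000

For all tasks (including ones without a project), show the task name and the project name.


LEFT JOIN keeps every row from tasks (the left table); where project_id has no match in projects, the project columns become NULL. Walk through each task:
  - task 1 (Test): project_id=3 -> matches Nimbus
  - task 2 (Optimize): project_id=NULL, no match -> kept with NULL
  - task 3 (Document): project_id=2 -> matches Gamma
  - task 4 (Deploy): project_id=5 -> matches Aurora
  - task 5 (Audit): project_id=1 -> matches Beta
All 5 rows appear; 1 has NULL project.

SQL:
SELECT a.name, b.name AS project
FROM tasks a
LEFT JOIN projects b ON a.project_id = b.id

Result:
name     | project
---------+--------
Test     | Nimbus 
Optimize | NULL   
Document | Gamma  
Deploy   | Aurora 
Audit    | Beta   


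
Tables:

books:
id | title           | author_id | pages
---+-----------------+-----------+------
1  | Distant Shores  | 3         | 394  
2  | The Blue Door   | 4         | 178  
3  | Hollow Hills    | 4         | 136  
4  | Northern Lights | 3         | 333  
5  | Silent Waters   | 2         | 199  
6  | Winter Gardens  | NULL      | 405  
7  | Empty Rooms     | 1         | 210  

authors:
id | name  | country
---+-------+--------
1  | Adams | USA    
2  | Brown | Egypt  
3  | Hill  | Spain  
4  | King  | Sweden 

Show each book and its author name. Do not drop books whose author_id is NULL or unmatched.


LEFT JOIN keeps every row from books (the left table); where author_id has no match in authors, the author columns become NULL. Walk through each book:
  - book 1 (Distant Shores): author_id=3 -> matches Hill
  - book 2 (The Blue Door): author_id=4 -> matches King
  - book 3 (Hollow Hills): author_id=4 -> matches King
  - book 4 (Northern Lights): author_id=3 -> matches Hill
  - book 5 (Silent Waters): author_id=2 -> matches Brown
  - book 6 (Winter Gardens): author_id=NULL, no match -> kept with NULL
  - book 7 (Empty Rooms): author_id=1 -> matches Adams
All 7 rows appear; 1 has NULL author.

SQL:
SELECT a.title, b.name AS author
FROM books a
LEFT JOIN authors b ON a.author_id = b.id

Result:
title           | author
----------------+-------
Distant Shores  | Hill  
The Blue Door   | King  
Hollow Hills    | King  
Northern Lights | Hill  
Silent Waters   | Brown 
Winter Gardens  | NULL  
Empty Rooms     | Adams 


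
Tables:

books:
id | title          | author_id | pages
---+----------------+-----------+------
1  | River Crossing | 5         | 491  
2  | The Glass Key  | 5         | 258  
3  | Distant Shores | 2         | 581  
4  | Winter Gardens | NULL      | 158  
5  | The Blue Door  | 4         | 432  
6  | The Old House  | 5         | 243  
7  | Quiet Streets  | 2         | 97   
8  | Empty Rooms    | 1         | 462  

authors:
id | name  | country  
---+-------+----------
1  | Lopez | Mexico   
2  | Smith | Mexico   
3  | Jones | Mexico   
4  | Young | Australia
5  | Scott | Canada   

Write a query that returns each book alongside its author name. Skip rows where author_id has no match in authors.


INNER JOIN keeps only books rows whose author_id matches an id in authors. Walk through each book:
  - book 1 (River Crossing): author_id=5 -> matches Scott
  - book 2 (The Glass Key): author_id=5 -> matches Scott
  - book 3 (Distant Shores): author_id=2 -> matches Smith
  - book 4 (Winter Gardens): author_id=NULL, no match -> dropped
  - book 5 (The Blue Door): author_id=4 -> matches Young
  - book 6 (The Old House): author_id=5 -> matches Scott
  - book 7 (Quiet Streets): author_id=2 -> matches Smith
  - book 8 (Empty Rooms): author_id=1 -> matches Lopez
So 1 of 8 rows is dropped.

SQL:
SELECT a.title, b.name AS author
FROM books a
INNER JOIN authors b ON a.author_id = b.id

Result:
title          | author
---------------+-------
River Crossing | Scott 
The Glass Key  | Scott 
Distant Shores | Smith 
The Blue Door  | Young 
The Old House  | Scott 
Quiet Streets  | Smith 
Empty Rooms    | Lopez 


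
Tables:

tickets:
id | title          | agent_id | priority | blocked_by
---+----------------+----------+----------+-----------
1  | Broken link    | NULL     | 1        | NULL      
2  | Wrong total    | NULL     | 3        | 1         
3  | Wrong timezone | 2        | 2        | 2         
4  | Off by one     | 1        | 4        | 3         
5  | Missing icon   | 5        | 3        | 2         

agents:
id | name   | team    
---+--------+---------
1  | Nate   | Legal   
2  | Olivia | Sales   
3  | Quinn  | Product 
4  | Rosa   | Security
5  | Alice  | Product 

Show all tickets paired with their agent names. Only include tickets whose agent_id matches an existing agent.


INNER JOIN keeps only tickets rows whose agent_id matches an id in agents. Walk through each ticket:
  - ticket 1 (Broken link): agent_id=NULL, no match -> dropped
  - ticket 2 (Wrong total): agent_id=NULL, no match -> dropped
  - ticket 3 (Wrong timezone): agent_id=2 -> matches Olivia
  - ticket 4 (Off by one): agent_id=1 -> matches Nate
  - ticket 5 (Missing icon): agent_id=5 -> matches Alice
So 2 of 5 rows are dropped.

SQL:
SELECT a.title, b.name AS agent
FROM tickets a
INNER JOIN agents b ON a.agent_id = b.id

Result:
title          | agent 
---------------+-------
Wrong timezone | Olivia
Off by one     | Nate  
Missing icon   | Alice 


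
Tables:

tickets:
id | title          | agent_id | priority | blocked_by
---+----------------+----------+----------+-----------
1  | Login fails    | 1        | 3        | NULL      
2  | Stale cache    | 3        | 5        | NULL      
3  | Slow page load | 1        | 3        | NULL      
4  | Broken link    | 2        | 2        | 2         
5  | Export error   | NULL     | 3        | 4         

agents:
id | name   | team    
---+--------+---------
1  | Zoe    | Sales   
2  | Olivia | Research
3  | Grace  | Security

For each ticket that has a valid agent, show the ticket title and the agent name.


INNER JOIN keeps only tickets rows whose agent_id matches an id in agents. Walk through each ticket:
  - ticket 1 (Login fails): agent_id=1 -> matches Zoe
  - ticket 2 (Stale cache): agent_id=3 -> matches Grace
  - ticket 3 (Slow page load): agent_id=1 -> matches Zoe
  - ticket 4 (Broken link): agent_id=2 -> matches Olivia
  - ticket 5 (Export error): agent_id=NULL, no match -> dropped
So 1 of 5 rows is dropped.

SQL:
SELECT a.title, b.name AS agent
FROM tickets a
INNER JOIN agents b ON a.agent_id = b.id

Result:
title          | agent 
---------------+-------
Login fails    | Zoe   
Stale cache    | Grace 
Slow page load | Zoe   
Broken link    | Olivia


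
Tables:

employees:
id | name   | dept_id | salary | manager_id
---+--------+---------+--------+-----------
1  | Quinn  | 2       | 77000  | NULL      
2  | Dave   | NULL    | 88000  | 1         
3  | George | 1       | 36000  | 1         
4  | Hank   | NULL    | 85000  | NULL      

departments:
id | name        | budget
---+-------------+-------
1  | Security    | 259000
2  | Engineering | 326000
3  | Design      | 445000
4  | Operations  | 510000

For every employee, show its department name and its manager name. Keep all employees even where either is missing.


Two LEFT JOINs from the same base table employees: one to departments via dept_id, one to employees itself via manager_id. Both are LEFT so every employee is preserved.
Match against departments:
  - employee 1 (Quinn): dept_id=2 -> matches Engineering
  - employee 2 (Dave): dept_id=NULL, no match -> kept with NULL
  - employee 3 (George): dept_id=1 -> matches Security
  - employee 4 (Hank): dept_id=NULL, no match -> kept with NULL
Match against employees (self):
  - employee 1 (Quinn): manager_id=NULL -> NULL
  - employee 2 (Dave): manager_id=1 -> Quinn
  - employee 3 (George): manager_id=1 -> Quinn
  - employee 4 (Hank): manager_id=NULL -> NULL

SQL:
SELECT a.name, b.name AS department, c.name AS manager
FROM employees a
LEFT JOIN departments b ON a.dept_id = b.id
LEFT JOIN employees c ON a.manager_id = c.id

Result:
name   | department  | manager
-------+-------------+--------
Quinn  | Engineering | NULL   
Dave   | NULL        | Quinn  
George | Security    | Quinn  
Hank   | NULL        | NULL   


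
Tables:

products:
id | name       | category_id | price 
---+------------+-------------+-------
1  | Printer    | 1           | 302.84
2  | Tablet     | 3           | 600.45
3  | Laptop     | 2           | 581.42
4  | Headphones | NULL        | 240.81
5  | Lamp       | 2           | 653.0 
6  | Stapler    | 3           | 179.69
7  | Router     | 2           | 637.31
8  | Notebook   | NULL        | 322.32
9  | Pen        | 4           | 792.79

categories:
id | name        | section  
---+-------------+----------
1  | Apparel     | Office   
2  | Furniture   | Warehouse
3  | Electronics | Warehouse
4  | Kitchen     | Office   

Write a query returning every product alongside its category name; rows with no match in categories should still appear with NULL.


LEFT JOIN keeps every row from products (the left table); where category_id has no match in categories, the category columns become NULL. Walk through each product:
  - product 1 (Printer): category_id=1 -> matches Apparel
  - product 2 (Tablet): category_id=3 -> matches Electronics
  - product 3 (Laptop): category_id=2 -> matches Furniture
  - product 4 (Headphones): category_id=NULL, no match -> kept with NULL
  - product 5 (Lamp): category_id=2 -> matches Furniture
  - product 6 (Stapler): category_id=3 -> matches Electronics
  - product 7 (Router): category_id=2 -> matches Furniture
  - product 8 (Notebook): category_id=NULL, no match -> kept with NULL
  - product 9 (Pen): category_id=4 -> matches Kitchen
All 9 rows appear; 2 have NULL category.

SQL:
SELECT a.name, b.name AS category
FROM products a
LEFT JOIN categories b ON a.category_id = b.id

Result:
name       | category   
-----------+------------
Printer    | Apparel    
Tablet     | Electronics
Laptop     | Furniture  
Headphones | NULL       
Lamp       | Furniture  
Stapler    | Electronics
Router     | Furniture  
Notebook   | NULL       
Pen        | Kitchen    


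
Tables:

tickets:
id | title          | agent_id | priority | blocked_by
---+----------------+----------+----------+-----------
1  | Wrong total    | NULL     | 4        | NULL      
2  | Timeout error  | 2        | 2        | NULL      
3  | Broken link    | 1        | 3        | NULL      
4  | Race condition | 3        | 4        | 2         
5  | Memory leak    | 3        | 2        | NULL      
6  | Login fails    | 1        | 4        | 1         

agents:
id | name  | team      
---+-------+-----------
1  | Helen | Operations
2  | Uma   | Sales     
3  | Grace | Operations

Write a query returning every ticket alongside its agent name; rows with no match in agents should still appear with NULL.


LEFT JOIN keeps every row from tickets (the left table); where agent_id has no match in agents, the agent columns become NULL. Walk through each ticket:
  - ticket 1 (Wrong total): agent_id=NULL, no match -> kept with NULL
  - ticket 2 (Timeout error): agent_id=2 -> matches Uma
  - ticket 3 (Broken link): agent_id=1 -> matches Helen
  - ticket 4 (Race condition): agent_id=3 -> matches Grace
  - ticket 5 (Memory leak): agent_id=3 -> matches Grace
  - ticket 6 (Login fails): agent_id=1 -> matches Helen
All 6 rows appear; 1 has NULL agent.

SQL:
SELECT a.title, b.name AS agent
FROM tickets a
LEFT JOIN agents b ON a.agent_id = b.id

Result:
title          | agent
---------------+------
Wrong total    | NULL 
Timeout error  | Uma  
Broken link    | Helen
Race condition | Grace
Memory leak    | Grace
Login fails    | Helen


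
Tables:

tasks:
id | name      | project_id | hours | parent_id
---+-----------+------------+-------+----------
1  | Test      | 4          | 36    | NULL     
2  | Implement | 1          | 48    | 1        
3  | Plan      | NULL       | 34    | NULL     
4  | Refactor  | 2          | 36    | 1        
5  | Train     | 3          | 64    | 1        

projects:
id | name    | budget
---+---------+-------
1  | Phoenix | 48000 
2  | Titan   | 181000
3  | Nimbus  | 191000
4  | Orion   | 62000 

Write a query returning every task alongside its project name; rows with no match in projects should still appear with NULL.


LEFT JOIN keeps every row from tasks (the left table); where project_id has no match in projects, the project columns become NULL. Walk through each task:
  - task 1 (Test): project_id=4 -> matches Orion
  - task 2 (Implement): project_id=1 -> matches Phoenix
  - task 3 (Plan): project_id=NULL, no match -> kept with NULL
  - task 4 (Refactor): project_id=2 -> matches Titan
  - task 5 (Train): project_id=3 -> matches Nimbus
All 5 rows appear; 1 has NULL project.

SQL:
SELECT a.name, b.name AS project
FROM tasks a
LEFT JOIN projects b ON a.project_id = b.id

Result:
name      | project
----------+--------
Test      | Orion  
Implement | Phoenix
Plan      | NULL   
Refactor  | Titan  
Train     | Nimbus 


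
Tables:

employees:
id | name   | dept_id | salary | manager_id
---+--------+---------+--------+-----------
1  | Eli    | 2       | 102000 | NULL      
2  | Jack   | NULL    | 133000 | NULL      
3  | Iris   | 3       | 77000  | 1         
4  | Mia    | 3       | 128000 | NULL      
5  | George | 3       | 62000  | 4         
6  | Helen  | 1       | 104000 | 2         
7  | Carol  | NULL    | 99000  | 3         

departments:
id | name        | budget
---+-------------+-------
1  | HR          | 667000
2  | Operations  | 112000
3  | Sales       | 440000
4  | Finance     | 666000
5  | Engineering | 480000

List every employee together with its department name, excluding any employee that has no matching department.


INNER JOIN keeps only employees rows whose dept_id matches an id in departments. Walk through each employee:
  - employee 1 (Eli): dept_id=2 -> matches Operations
  - employee 2 (Jack): dept_id=NULL, no match -> dropped
  - employee 3 (Iris): dept_id=3 -> matches Sales
  - employee 4 (Mia): dept_id=3 -> matches Sales
  - employee 5 (George): dept_id=3 -> matches Sales
  - employee 6 (Helen): dept_id=1 -> matches HR
  - employee 7 (Carol): dept_id=NULL, no match -> dropped
So 2 of 7 rows are dropped.

SQL:
SELECT a.name, b.name AS department
FROM employees a
INNER JOIN departments b ON a.dept_id = b.id

Result:
name   | department
-------+-----------
Eli    | Operations
Iris   | Sales     
Mia    | Sales     
George | Sales     
Helen  | HR        


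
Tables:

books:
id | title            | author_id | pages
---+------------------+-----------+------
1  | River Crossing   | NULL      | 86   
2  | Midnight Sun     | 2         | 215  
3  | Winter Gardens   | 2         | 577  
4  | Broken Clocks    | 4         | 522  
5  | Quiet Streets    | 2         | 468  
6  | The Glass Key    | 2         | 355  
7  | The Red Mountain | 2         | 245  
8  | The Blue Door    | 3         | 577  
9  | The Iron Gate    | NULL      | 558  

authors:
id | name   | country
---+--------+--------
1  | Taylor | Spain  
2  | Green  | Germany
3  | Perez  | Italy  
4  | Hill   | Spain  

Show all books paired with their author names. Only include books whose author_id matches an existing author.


INNER JOIN keeps only books rows whose author_id matches an id in authors. Walk through each book:
  - book 1 (River Crossing): author_id=NULL, no match -> dropped
  - book 2 (Midnight Sun): author_id=2 -> matches Green
  - book 3 (Winter Gardens): author_id=2 -> matches Green
  - book 4 (Broken Clocks): author_id=4 -> matches Hill
  - book 5 (Quiet Streets): author_id=2 -> matches Green
  - book 6 (The Glass Key): author_id=2 -> matches Green
  - book 7 (The Red Mountain): author_id=2 -> matches Green
  - book 8 (The Blue Door): author_id=3 -> matches Perez
  - book 9 (The Iron Gate): author_id=NULL, no match -> dropped
So 2 of 9 rows are dropped.

SQL:
SELECT a.title, b.name AS author
FROM books a
INNER JOIN authors b ON a.author_id = b.id

Result:
title            | author
-----------------+-------
Midnight Sun     | Green 
Winter Gardens   | Green 
Broken Clocks    | Hill  
Quiet Streets    | Green 
The Glass Key    | Green 
The Red Mountain | Green 
The Blue Door    | Perez 


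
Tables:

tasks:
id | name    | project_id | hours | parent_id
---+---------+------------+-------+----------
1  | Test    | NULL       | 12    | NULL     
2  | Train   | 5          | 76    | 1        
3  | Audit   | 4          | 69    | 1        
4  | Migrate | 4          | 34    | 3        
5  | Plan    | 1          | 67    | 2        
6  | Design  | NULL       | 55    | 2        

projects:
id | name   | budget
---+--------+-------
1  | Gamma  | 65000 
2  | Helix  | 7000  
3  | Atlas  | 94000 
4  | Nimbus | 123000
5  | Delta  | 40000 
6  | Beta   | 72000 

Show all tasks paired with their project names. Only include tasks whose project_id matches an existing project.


INNER JOIN keeps only tasks rows whose project_id matches an id in projects. Walk through each task:
  - task 1 (Test): project_id=NULL, no match -> dropped
  - task 2 (Train): project_id=5 -> matches Delta
  - task 3 (Audit): project_id=4 -> matches Nimbus
  - task 4 (Migrate): project_id=4 -> matches Nimbus
  - task 5 (Plan): project_id=1 -> matches Gamma
  - task 6 (Design): project_id=NULL, no match -> dropped
So 2 of 6 rows are dropped.

SQL:
SELECT a.name, b.name AS project
FROM tasks a
INNER JOIN projects b ON a.project_id = b.id

Result:
name    | project
--------+--------
Train   | Delta  
Audit   | Nimbus 
Migrate | Nimbus 
Plan    | Gamma  


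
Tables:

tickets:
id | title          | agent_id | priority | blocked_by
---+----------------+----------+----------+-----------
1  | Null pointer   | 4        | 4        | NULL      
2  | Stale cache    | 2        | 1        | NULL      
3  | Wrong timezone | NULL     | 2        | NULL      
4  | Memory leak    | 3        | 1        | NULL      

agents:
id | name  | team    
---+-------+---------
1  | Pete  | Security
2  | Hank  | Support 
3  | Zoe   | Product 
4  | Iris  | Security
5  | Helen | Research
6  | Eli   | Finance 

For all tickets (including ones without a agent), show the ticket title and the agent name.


LEFT JOIN keeps every row from tickets (the left table); where agent_id has no match in agents, the agent columns become NULL. Walk through each ticket:
  - ticket 1 (Null pointer): agent_id=4 -> matches Iris
  - ticket 2 (Stale cache): agent_id=2 -> matches Hank
  - ticket 3 (Wrong timezone): agent_id=NULL, no match -> kept with NULL
  - ticket 4 (Memory leak): agent_id=3 -> matches Zoe
All 4 rows appear; 1 has NULL agent.

SQL:
SELECT a.title, b.name AS agent
FROM tickets a
LEFT JOIN agents b ON a.agent_id = b.id

Result:
title          | agent
---------------+------
Null pointer   | Iris 
Stale cache    | Hank 
Wrong timezone | NULL 
Memory leak    | Zoe  


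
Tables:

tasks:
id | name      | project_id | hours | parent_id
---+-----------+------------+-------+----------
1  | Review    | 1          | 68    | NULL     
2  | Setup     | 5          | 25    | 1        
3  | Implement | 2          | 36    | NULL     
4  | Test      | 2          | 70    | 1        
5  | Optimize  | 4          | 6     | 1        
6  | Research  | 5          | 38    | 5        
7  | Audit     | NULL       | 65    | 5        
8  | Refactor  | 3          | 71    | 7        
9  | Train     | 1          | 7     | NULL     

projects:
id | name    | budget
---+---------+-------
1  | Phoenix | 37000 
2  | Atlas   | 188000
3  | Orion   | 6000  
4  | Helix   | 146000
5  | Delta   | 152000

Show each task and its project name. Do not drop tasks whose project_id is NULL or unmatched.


LEFT JOIN keeps every row from tasks (the left table); where project_id has no match in projects, the project columns become NULL. Walk through each task:
  - task 1 (Review): project_id=1 -> matches Phoenix
  - task 2 (Setup): project_id=5 -> matches Delta
  - task 3 (Implement): project_id=2 -> matches Atlas
  - task 4 (Test): project_id=2 -> matches Atlas
  - task 5 (Optimize): project_id=4 -> matches Helix
  - task 6 (Research): project_id=5 -> matches Delta
  - task 7 (Audit): project_id=NULL, no match -> kept with NULL
  - task 8 (Refactor): project_id=3 -> matches Orion
  - task 9 (Train): project_id=1 -> matches Phoenix
All 9 rows appear; 1 has NULL project.

SQL:
SELECT a.name, b.name AS project
FROM tasks a
LEFT JOIN projects b ON a.project_id = b.id

Result:
name      | project
----------+--------
Review    | Phoenix
Setup     | Delta  
Implement | Atlas  
Test      | Atlas  
Optimize  | Helix  
Research  | Delta  
Audit     | NULL   
Refactor  | Orion  
Train     | Phoenix


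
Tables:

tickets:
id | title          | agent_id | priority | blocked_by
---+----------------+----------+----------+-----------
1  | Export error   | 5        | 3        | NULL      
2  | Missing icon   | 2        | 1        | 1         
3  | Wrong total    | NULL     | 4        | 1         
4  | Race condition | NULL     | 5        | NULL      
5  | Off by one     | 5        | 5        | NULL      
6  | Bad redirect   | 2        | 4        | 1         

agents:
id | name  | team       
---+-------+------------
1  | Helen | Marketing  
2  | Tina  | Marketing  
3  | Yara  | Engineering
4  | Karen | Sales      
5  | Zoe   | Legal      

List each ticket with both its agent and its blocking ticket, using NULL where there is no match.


Two LEFT JOINs from the same base table tickets: one to agents via agent_id, one to tickets itself via blocked_by. Both are LEFT so every ticket is preserved.
Match against agents:
  - ticket 1 (Export error): agent_id=5 -> matches Zoe
  - ticket 2 (Missing icon): agent_id=2 -> matches Tina
  - ticket 3 (Wrong total): agent_id=NULL, no match -> kept with NULL
  - ticket 4 (Race condition): agent_id=NULL, no match -> kept with NULL
  - ticket 5 (Off by one): agent_id=5 -> matches Zoe
  - ticket 6 (Bad redirect): agent_id=2 -> matches Tina
Match against tickets (self):
  - ticket 1 (Export error): blocked_by=NULL -> NULL
  - ticket 2 (Missing icon): blocked_by=1 -> Export error
  - ticket 3 (Wrong total): blocked_by=1 -> Export error
  - ticket 4 (Race condition): blocked_by=NULL -> NULL
  - ticket 5 (Off by one): blocked_by=NULL -> NULL
  - ticket 6 (Bad redirect): blocked_by=1 -> Export error

SQL:
SELECT a.title, b.name AS agent, c.title AS blocked_by
FROM tickets a
LEFT JOIN agents b ON a.agent_id = b.id
LEFT JOIN tickets c ON a.blocked_by = c.id

Result:
title          | agent | blocked_by  
---------------+-------+-------------
Export error   | Zoe   | NULL        
Missing icon   | Tina  | Export error
Wrong total    | NULL  | Export error
Race condition | NULL  | NULL        
Off by one     | Zoe   | NULL        
Bad redirect   | Tina  | Export error


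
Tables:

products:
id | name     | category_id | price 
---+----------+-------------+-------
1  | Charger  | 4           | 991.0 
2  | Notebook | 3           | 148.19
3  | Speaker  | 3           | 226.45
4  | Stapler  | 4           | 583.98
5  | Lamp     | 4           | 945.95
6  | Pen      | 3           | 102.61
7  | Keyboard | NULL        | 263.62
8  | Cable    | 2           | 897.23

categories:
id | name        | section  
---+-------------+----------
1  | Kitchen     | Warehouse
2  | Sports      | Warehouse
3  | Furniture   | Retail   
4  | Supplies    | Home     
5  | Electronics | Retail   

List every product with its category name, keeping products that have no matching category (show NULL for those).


LEFT JOIN keeps every row from products (the left table); where category_id has no match in categories, the category columns become NULL. Walk through each product:
  - product 1 (Charger): category_id=4 -> matches Supplies
  - product 2 (Notebook): category_id=3 -> matches Furniture
  - product 3 (Speaker): category_id=3 -> matches Furniture
  - product 4 (Stapler): category_id=4 -> matches Supplies
  - product 5 (Lamp): category_id=4 -> matches Supplies
  - product 6 (Pen): category_id=3 -> matches Furniture
  - product 7 (Keyboard): category_id=NULL, no match -> kept with NULL
  - product 8 (Cable): category_id=2 -> matches Sports
All 8 rows appear; 1 has NULL category.

SQL:
SELECT a.name, b.name AS category
FROM products a
LEFT JOIN categories b ON a.category_id = b.id

Result:
name     | category 
---------+----------
Charger  | Supplies 
Notebook | Furniture
Speaker  | Furniture
Stapler  | Supplies 
Lamp     | Supplies 
Pen      | Furniture
Keyboard | NULL     
Cable    | Sports   


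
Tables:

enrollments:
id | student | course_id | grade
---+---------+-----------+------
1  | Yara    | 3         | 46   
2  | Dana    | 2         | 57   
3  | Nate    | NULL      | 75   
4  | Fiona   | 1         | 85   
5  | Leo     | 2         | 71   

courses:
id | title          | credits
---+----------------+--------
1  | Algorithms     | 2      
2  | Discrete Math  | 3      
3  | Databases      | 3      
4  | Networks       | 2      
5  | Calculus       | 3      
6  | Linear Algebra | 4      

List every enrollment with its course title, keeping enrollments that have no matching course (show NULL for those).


LEFT JOIN keeps every row from enrollments (the left table); where course_id has no match in courses, the course columns become NULL. Walk through each enrollment:
  - enrollment 1 (Yara): course_id=3 -> matches Databases
  - enrollment 2 (Dana): course_id=2 -> matches Discrete Math
  - enrollment 3 (Nate): course_id=NULL, no match -> kept with NULL
  - enrollment 4 (Fiona): course_id=1 -> matches Algorithms
  - enrollment 5 (Leo): course_id=2 -> matches Discrete Math
All 5 rows appear; 1 has NULL course.

SQL:
SELECT a.student, b.title AS course
FROM enrollments a
LEFT JOIN courses b ON a.course_id = b.id

Result:
student | course       
--------+--------------
Yara    | Databases    
Dana    | Discrete Math
Nate    | NULL         
Fiona   | Algorithms   
Leo     | Discrete Math


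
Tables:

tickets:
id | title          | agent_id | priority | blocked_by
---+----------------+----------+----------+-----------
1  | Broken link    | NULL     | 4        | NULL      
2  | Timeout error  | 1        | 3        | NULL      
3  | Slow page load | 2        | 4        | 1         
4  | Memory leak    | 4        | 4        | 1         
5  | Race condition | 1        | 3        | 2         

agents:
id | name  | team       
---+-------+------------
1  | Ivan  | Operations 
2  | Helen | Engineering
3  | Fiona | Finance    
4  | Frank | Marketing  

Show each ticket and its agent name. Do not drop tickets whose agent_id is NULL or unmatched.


LEFT JOIN keeps every row from tickets (the left table); where agent_id has no match in agents, the agent columns become NULL. Walk through each ticket:
  - ticket 1 (Broken link): agent_id=NULL, no match -> kept with NULL
  - ticket 2 (Timeout error): agent_id=1 -> matches Ivan
  - ticket 3 (Slow page load): agent_id=2 -> matches Helen
  - ticket 4 (Memory leak): agent_id=4 -> matches Frank
  - ticket 5 (Race condition): agent_id=1 -> matches Ivan
All 5 rows appear; 1 has NULL agent.

SQL:
SELECT a.title, b.name AS agent
FROM tickets a
LEFT JOIN agents b ON a.agent_id = b.id

Result:
title          | agent
---------------+------
Broken link    | NULL 
Timeout error  | Ivan 
Slow page load | Helen
Memory leak    | Frank
Race condition | Ivan 
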